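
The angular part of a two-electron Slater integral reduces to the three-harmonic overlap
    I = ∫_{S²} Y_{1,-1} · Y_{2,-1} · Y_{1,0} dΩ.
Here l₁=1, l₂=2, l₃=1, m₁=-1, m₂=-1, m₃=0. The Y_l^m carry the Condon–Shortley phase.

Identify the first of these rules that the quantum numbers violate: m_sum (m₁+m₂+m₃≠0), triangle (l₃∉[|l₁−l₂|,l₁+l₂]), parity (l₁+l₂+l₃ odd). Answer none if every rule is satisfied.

m_sum

m₁+m₂+m₃ = -1 − 1 + 0 = -2  ✗
triangle: |1−2|=1 ≤ l₃=1 ≤ 1+2=3
parity: l₁+l₂+l₃ = 4 is even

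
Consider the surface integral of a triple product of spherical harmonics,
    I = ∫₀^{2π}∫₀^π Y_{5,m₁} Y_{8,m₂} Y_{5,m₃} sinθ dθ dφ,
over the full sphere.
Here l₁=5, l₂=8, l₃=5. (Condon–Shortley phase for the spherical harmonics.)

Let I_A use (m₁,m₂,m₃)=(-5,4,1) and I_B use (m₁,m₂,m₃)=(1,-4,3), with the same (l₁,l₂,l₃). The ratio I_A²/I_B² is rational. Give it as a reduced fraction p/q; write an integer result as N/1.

125/1

Shared (l₁,l₂,l₃)=(5,8,5): N and (l;000)² cancel in I_A²/I_B².
A: Δ = 8!·2!·8!/19! = 1/37413090; Racah Σ t=8..8: t=8:+1/46448640 = 1/46448640; ⇒ 3j(5 8 5; -5 4 1)² = 75/8398, sgn +1
B: Δ = 8!·2!·8!/19! = 1/37413090; Racah Σ t=2..4: t=2:+1/4147200 t=3:−1/3628800 t=4:+1/46448640 = -1/77414400; ⇒ 3j(5 8 5; 1 -4 3)² = 3/41990, sgn -1
I_A²/I_B² = (75/8398)/(3/41990) = 125/1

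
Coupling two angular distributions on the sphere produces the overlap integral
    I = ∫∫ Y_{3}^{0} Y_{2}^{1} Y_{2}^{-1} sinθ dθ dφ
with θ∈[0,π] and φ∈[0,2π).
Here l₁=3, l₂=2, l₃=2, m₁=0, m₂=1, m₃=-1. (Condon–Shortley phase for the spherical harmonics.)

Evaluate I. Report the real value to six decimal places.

L=7 odd ⇒ parity kills the (l;000) factor ⇒ I = 0

0.000000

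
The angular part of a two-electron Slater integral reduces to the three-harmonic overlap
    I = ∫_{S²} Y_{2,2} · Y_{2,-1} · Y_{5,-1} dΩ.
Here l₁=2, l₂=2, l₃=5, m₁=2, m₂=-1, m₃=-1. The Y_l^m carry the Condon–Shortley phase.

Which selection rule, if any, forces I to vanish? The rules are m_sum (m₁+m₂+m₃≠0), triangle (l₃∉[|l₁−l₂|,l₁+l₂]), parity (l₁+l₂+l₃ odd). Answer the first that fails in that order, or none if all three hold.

Σmᵢ = 0  ✓
l₃∈[|l₁−l₂|,l₁+l₂]=[0,4], have l₃=5  ✗
Σlᵢ = 9 ⇒ odd

triangle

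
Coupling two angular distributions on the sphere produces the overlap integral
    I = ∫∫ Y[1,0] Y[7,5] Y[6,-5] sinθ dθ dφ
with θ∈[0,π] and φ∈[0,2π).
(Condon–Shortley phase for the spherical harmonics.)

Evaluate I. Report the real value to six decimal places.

Rules hold: Σm=0, L=14 even, 6≤6≤8.
N = 3·15·13 = 585
Δ = 2!·0!·12!/15! = 1/1365
Racah Σ t=1..1: t=1:−1/518400 = -1/518400
⇒ 3j(1 7 6; 0 0 0)² = 7/195, sgn -1
Racah Σ t=1..1: t=1:−1/39916800 = -1/39916800
⇒ 3j(1 7 6; 0 5 -5)² = 8/455, sgn +1
4πI² = N·(3j₀)²·(3jₘ)² = 24/65
I = -1·√(0.369231/4π) = -0.17141310

-0.171413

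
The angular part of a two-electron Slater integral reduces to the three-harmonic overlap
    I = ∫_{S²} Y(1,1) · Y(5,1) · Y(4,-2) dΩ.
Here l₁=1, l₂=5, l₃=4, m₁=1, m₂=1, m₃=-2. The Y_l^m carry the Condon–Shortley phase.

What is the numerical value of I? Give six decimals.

m-sum 0 ✓  L=10 even ✓  4≤4≤6 ✓
Π(2lᵢ+1) = 3×11×9 = 297
triangle coeff Δ(1,5,4) = 1/495
Σ_t [1,1]: t=1:−1/576 = -1/576
(3j)²=5/99 [(1 5 4; 0 0 0)], sign=-1
Σ_t [0,0]: t=0:+1/2880 = 1/2880
(3j)²=2/165 [(1 5 4; 1 1 -2)], sign=+1
⇒ 4πI² = 2/11
I = (-1)√(2/11/(4π)) = -0.12028562

-0.120286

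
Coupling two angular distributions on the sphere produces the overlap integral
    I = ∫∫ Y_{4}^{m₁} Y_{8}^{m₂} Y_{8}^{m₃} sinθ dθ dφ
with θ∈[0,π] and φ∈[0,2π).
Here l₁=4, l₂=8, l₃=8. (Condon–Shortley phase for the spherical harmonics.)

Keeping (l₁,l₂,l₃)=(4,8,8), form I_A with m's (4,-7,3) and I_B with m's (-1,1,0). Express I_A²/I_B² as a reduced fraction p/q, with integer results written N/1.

13/3

Same 4,8,8: normalisation and zero-m 3j drop out of the ratio.
A: Δ: 4! 4! 12! / 21! → 1/185175900; sum: t=0:+1/22992076800 = 1/22992076800; 3j²(4 8 8; 4 -7 3) = Δ·Π!·Σ² = 5/1938  (sign -1)
B: Δ: 4! 4! 12! / 21! → 1/185175900; sum: t=1:−1/139345920 t=2:+1/14515200 t=3:−1/12441600 t=4:+1/87091200 = -1/139345920; 3j²(4 8 8; -1 1 0) = Δ·Π!·Σ² = 5/8398  (sign -1)
I_A²/I_B² = (5/1938)/(5/8398) = 13/3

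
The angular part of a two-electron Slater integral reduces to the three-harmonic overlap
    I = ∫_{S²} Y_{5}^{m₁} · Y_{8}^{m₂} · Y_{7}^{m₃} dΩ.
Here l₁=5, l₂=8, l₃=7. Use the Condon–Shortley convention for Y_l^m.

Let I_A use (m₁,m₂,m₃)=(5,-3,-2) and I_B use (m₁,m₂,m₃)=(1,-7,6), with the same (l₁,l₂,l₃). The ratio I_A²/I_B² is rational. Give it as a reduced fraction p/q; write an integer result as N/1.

Shared (l₁,l₂,l₃)=(5,8,7): N and (l;000)² cancel in I_A²/I_B².
A: Δ = 6!·4!·10!/21! = 1/814773960; Racah Σ t=0..0: t=0:+1/248832000 = 1/248832000; ⇒ 3j(5 8 7; 5 -3 -2)² = 63/4199, sgn -1
B: Δ = 6!·4!·10!/21! = 1/814773960; Racah Σ t=0..1: t=0:+1/6270566400 t=1:−1/2612736000 = -1/4478976000; ⇒ 3j(5 8 7; 1 -7 6)² = 1001/116280, sgn +1
I_A²/I_B² = (63/4199)/(1001/116280) = 3240/1859

3240/1859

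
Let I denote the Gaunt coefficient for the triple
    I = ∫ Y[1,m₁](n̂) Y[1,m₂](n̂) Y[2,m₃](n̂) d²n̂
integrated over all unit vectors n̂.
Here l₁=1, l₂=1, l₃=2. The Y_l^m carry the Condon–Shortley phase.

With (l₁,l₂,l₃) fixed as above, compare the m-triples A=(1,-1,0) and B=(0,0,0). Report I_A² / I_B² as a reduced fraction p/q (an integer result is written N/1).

1/4

Shared (l₁,l₂,l₃)=(1,1,2): N and (l;000)² cancel in I_A²/I_B².
A: Δ = 0!·2!·2!/5! = 1/30; Racah Σ t=0..0: t=0:+1/4 = 1/4; ⇒ 3j(1 1 2; 1 -1 0)² = 1/30, sgn +1
B: Δ = 0!·2!·2!/5! = 1/30; Racah Σ t=0..0: t=0:+1/1 = 1/1; ⇒ 3j(1 1 2; 0 0 0)² = 2/15, sgn +1
I_A²/I_B² = (1/30)/(2/15) = 1/4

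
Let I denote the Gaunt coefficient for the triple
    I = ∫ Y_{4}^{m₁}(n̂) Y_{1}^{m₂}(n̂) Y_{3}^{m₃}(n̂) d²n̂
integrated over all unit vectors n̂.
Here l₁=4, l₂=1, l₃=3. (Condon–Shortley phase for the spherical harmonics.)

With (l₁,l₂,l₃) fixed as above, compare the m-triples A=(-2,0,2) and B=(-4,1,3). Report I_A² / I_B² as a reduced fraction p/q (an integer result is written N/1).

3/7

Shared (l₁,l₂,l₃)=(4,1,3): N and (l;000)² cancel in I_A²/I_B².
A: Δ = 2!·6!·0!/9! = 1/252; Racah Σ t=1..1: t=1:−1/120 = -1/120; ⇒ 3j(4 1 3; -2 0 2)² = 1/21, sgn +1
B: Δ = 2!·6!·0!/9! = 1/252; Racah Σ t=2..2: t=2:+1/1440 = 1/1440; ⇒ 3j(4 1 3; -4 1 3)² = 1/9, sgn +1
I_A²/I_B² = (1/21)/(1/9) = 3/7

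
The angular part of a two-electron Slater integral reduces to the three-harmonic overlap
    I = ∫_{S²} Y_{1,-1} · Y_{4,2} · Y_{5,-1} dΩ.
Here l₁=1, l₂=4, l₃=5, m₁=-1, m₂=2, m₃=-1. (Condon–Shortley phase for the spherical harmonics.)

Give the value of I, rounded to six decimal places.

-0.120286

Rules hold: Σm=0, L=10 even, 3≤5≤5.
N = 3·9·11 = 297
Δ = 0!·2!·8!/11! = 1/495
Racah Σ t=0..0: t=0:+1/576 = 1/576
⇒ 3j(1 4 5; 0 0 0)² = 5/99, sgn -1
Racah Σ t=0..0: t=0:+1/2880 = 1/2880
⇒ 3j(1 4 5; -1 2 -1)² = 2/165, sgn +1
4πI² = N·(3j₀)²·(3jₘ)² = 2/11
I = -1·√(0.181818/4π) = -0.12028562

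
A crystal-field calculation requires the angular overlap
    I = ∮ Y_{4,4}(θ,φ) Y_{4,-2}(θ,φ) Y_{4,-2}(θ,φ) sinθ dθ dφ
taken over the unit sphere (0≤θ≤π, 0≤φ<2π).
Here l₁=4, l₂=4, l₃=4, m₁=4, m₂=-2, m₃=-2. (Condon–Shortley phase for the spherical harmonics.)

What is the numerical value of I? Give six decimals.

Rules hold: Σm=0, L=12 even, 0≤4≤8.
N = 9·9·9 = 729
Δ = 4!·4!·4!/13! = 1/450450
Racah Σ t=0..4: t=0:+1/13824 t=1:−1/216 t=2:+1/64 t=3:−1/216 t=4:+1/13824 = 5/768
⇒ 3j(4 4 4; 0 0 0)² = 18/1001, sgn +1
Racah Σ t=0..0: t=0:+1/2304 = 1/2304
⇒ 3j(4 4 4; 4 -2 -2)² = 5/143, sgn +1
4πI² = N·(3j₀)²·(3jₘ)² = 65610/143143
I = +1·√(0.458353/4π) = 0.19098314

0.190983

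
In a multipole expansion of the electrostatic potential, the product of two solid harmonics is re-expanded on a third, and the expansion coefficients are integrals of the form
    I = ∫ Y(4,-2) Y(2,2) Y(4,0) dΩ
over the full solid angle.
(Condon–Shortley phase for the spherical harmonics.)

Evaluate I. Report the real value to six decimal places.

Checks pass: Σm=0; 10 even; l₃=4∈[2,6].
(2·4+1)(2·2+1)(2·4+1) = 405
Δ: 2! 6! 2! / 11! → 1/13860
sum: t=0:+1/192 t=1:−1/36 t=2:+1/192 = -5/288
3j²(4 2 4; 0 0 0) = Δ·Π!·Σ² = 20/693  (sign -1)
sum: t=2:+1/192 = 1/192
3j²(4 2 4; -2 2 0) = Δ·Π!·Σ² = 3/77  (sign +1)
combine: 4πI² = 405·20/693·3/77 = 2700/5929
take √, sign -1: I = -0.19036462

-0.190365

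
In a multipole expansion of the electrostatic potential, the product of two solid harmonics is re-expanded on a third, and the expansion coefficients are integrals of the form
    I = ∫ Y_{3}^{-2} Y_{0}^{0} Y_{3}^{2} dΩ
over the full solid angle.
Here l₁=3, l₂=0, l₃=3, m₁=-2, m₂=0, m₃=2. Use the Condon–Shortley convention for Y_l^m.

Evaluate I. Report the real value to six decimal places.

Rules hold: Σm=0, L=6 even, 3≤3≤3.
N = 7·1·7 = 49
Δ = 0!·6!·0!/7! = 1/7
Racah Σ t=0..0: t=0:+1/36 = 1/36
⇒ 3j(3 0 3; 0 0 0)² = 1/7, sgn -1
Racah Σ t=0..0: t=0:+1/120 = 1/120
⇒ 3j(3 0 3; -2 0 2)² = 1/7, sgn -1
4πI² = N·(3j₀)²·(3jₘ)² = 1/1
I = +1·√(1/4π) = 0.28209479

0.282095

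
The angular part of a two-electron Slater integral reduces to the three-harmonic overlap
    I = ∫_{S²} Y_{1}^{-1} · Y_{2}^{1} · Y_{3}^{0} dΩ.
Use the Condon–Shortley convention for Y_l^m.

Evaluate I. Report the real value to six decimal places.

0.143048

m-sum 0 ✓  L=6 even ✓  1≤3≤3 ✓
Π(2lᵢ+1) = 3×5×7 = 105
triangle coeff Δ(1,2,3) = 1/105
Σ_t [0,0]: t=0:+1/4 = 1/4
(3j)²=3/35 [(1 2 3; 0 0 0)], sign=-1
Σ_t [0,0]: t=0:+1/12 = 1/12
(3j)²=1/35 [(1 2 3; -1 1 0)], sign=-1
⇒ 4πI² = 9/35
I = (+1)√(9/35/(4π)) = 0.14304817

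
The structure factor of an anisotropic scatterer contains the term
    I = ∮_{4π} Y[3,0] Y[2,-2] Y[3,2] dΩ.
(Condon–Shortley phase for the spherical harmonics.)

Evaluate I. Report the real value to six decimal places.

-0.188063

Rules hold: Σm=0, L=8 even, 1≤3≤5.
N = 7·5·7 = 245
Δ = 2!·4!·2!/9! = 1/3780
Racah Σ t=0..2: t=0:+1/24 t=1:−1/4 t=2:+1/24 = -1/6
⇒ 3j(3 2 3; 0 0 0)² = 4/105, sgn +1
Racah Σ t=0..0: t=0:+1/24 = 1/24
⇒ 3j(3 2 3; 0 -2 2)² = 1/21, sgn -1
4πI² = N·(3j₀)²·(3jₘ)² = 4/9
I = -1·√(0.444444/4π) = -0.18806319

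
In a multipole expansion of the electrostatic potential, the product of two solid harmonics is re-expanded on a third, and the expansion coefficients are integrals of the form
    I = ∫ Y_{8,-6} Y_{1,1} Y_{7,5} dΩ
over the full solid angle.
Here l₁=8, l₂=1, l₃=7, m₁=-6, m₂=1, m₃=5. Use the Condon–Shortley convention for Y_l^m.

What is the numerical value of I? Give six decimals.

0.291881

Rules hold: Σm=0, L=16 even, 7≤7≤9.
N = 17·3·15 = 765
Δ = 2!·14!·0!/17! = 1/2040
Racah Σ t=1..1: t=1:−1/25401600 = -1/25401600
⇒ 3j(8 1 7; 0 0 0)² = 8/255, sgn +1
Racah Σ t=2..2: t=2:+1/1916006400 = 1/1916006400
⇒ 3j(8 1 7; -6 1 5)² = 91/2040, sgn +1
4πI² = N·(3j₀)²·(3jₘ)² = 91/85
I = +1·√(1.07059/4π) = 0.29188132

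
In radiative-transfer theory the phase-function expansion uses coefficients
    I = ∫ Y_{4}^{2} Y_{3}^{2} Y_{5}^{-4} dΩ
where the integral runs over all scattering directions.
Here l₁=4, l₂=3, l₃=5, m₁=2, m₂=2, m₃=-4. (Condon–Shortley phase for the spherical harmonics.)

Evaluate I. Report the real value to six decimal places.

Rules hold: Σm=0, L=12 even, 1≤5≤7.
N = 9·7·11 = 693
Δ = 2!·6!·4!/13! = 1/180180
Racah Σ t=0..2: t=0:+1/576 t=1:−1/144 t=2:+1/576 = -1/288
⇒ 3j(4 3 5; 0 0 0)² = 20/1001, sgn +1
Racah Σ t=1..2: t=1:−1/2880 t=2:+1/8640 = -1/4320
⇒ 3j(4 3 5; 2 2 -4)² = 8/429, sgn +1
4πI² = N·(3j₀)²·(3jₘ)² = 480/1859
I = +1·√(0.258203/4π) = 0.14334284

0.143343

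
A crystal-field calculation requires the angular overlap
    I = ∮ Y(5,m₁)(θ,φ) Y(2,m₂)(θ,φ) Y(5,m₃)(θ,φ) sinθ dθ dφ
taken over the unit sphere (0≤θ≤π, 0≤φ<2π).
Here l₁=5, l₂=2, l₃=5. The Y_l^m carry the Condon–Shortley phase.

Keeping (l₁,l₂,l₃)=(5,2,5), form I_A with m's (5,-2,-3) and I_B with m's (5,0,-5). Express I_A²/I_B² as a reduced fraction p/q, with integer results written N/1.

Same 5,2,5: normalisation and zero-m 3j drop out of the ratio.
A: Δ: 2! 8! 2! / 13! → 1/38610; sum: t=0:+1/161280 = 1/161280; 3j²(5 2 5; 5 -2 -3) = Δ·Π!·Σ² = 1/143  (sign +1)
B: Δ: 2! 8! 2! / 13! → 1/38610; sum: t=0:+1/161280 = 1/161280; 3j²(5 2 5; 5 0 -5) = Δ·Π!·Σ² = 15/286  (sign +1)
I_A²/I_B² = (1/143)/(15/286) = 2/15

2/15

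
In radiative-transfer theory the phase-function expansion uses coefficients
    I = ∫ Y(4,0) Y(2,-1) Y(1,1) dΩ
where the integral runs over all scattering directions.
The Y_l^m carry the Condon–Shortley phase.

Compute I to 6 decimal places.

0.000000

|4−2|≤1≤4+2 violated ⇒ I = 0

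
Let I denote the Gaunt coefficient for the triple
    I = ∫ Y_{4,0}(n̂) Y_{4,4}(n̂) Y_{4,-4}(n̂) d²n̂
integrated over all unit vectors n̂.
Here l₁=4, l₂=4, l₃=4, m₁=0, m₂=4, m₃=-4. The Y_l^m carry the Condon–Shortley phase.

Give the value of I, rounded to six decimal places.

0.106525

Checks pass: Σm=0; 12 even; l₃=4∈[0,8].
(2·4+1)(2·4+1)(2·4+1) = 729
Δ: 4! 4! 4! / 13! → 1/450450
sum: t=0:+1/13824 t=1:−1/216 t=2:+1/64 t=3:−1/216 t=4:+1/13824 = 5/768
3j²(4 4 4; 0 0 0) = Δ·Π!·Σ² = 18/1001  (sign +1)
sum: t=4:+1/13824 = 1/13824
3j²(4 4 4; 0 4 -4) = Δ·Π!·Σ² = 14/1287  (sign +1)
combine: 4πI² = 729·18/1001·14/1287 = 2916/20449
take √, sign +1: I = 0.10652531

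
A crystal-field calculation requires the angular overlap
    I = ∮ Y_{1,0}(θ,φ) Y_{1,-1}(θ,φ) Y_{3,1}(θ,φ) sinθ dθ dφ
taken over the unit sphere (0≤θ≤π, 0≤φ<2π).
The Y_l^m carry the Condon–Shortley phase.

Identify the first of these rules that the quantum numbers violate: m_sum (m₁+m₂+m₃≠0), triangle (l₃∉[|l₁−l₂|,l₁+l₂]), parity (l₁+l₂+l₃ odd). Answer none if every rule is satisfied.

triangle

Σmᵢ = 0  ✓
l₃∈[|l₁−l₂|,l₁+l₂]=[0,2], have l₃=3  ✗
Σlᵢ = 5 ⇒ odd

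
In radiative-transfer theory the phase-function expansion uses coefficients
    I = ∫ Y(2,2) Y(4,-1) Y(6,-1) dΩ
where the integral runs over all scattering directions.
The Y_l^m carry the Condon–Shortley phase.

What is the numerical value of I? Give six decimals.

-0.094091

Checks pass: Σm=0; 12 even; l₃=6∈[2,6].
(2·2+1)(2·4+1)(2·6+1) = 585
Δ: 0! 4! 8! / 13! → 1/6435
sum: t=0:+1/2304 = 1/2304
3j²(2 4 6; 0 0 0) = Δ·Π!·Σ² = 5/143  (sign +1)
sum: t=0:+1/17280 = 1/17280
3j²(2 4 6; 2 -1 -1) = Δ·Π!·Σ² = 7/1287  (sign -1)
combine: 4πI² = 585·5/143·7/1287 = 175/1573
take √, sign -1: I = -0.09409136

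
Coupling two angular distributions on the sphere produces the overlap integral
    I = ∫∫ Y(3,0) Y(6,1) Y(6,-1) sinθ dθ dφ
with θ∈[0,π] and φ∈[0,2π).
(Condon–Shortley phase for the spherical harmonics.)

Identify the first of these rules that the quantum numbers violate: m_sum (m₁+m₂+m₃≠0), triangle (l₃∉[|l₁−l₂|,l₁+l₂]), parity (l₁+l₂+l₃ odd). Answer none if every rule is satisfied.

parity

azimuthal sum: 0 + 1 − 1 = 0  ✓
3 ≤ 6 ≤ 9 (triangle on l)  ✓
L = 3 + 6 + 6 = 15 (odd)  ✗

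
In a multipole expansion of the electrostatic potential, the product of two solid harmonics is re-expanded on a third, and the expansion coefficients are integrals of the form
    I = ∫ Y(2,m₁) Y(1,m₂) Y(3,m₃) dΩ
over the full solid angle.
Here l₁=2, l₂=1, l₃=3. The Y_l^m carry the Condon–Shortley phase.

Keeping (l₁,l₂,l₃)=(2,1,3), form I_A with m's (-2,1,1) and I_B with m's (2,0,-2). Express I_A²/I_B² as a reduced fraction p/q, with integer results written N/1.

Same 2,1,3: normalisation and zero-m 3j drop out of the ratio.
A: Δ: 0! 4! 2! / 7! → 1/105; sum: t=0:+1/48 = 1/48; 3j²(2 1 3; -2 1 1) = Δ·Π!·Σ² = 1/105  (sign +1)
B: Δ: 0! 4! 2! / 7! → 1/105; sum: t=0:+1/24 = 1/24; 3j²(2 1 3; 2 0 -2) = Δ·Π!·Σ² = 1/21  (sign -1)
I_A²/I_B² = (1/105)/(1/21) = 1/5

1/5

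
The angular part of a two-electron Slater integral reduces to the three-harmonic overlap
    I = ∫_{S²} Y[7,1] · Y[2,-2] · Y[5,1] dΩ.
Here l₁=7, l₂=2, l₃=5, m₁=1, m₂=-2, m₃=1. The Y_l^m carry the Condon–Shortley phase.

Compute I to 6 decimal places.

-0.094812

Checks pass: Σm=0; 14 even; l₃=5∈[5,9].
(2·7+1)(2·2+1)(2·5+1) = 825
Δ: 4! 10! 0! / 15! → 1/15015
sum: t=2:+1/57600 = 1/57600
3j²(7 2 5; 0 0 0) = Δ·Π!·Σ² = 21/715  (sign -1)
sum: t=0:+1/414720 = 1/414720
3j²(7 2 5; 1 -2 1) = Δ·Π!·Σ² = 2/429  (sign +1)
combine: 4πI² = 825·21/715·2/429 = 210/1859
take √, sign -1: I = -0.09481237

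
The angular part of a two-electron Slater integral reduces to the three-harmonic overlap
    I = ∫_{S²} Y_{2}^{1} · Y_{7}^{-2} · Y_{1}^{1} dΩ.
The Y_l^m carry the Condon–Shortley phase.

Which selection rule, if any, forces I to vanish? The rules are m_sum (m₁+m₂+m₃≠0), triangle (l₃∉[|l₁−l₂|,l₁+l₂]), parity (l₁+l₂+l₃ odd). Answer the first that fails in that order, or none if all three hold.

Σmᵢ = 0  ✓
l₃∈[|l₁−l₂|,l₁+l₂]=[5,9], have l₃=1  ✗
Σlᵢ = 10 ⇒ even

triangle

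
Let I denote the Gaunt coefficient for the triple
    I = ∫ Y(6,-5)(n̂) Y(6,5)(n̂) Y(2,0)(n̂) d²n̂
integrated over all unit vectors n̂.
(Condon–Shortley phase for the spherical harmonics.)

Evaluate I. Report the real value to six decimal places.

0.126157

Rules hold: Σm=0, L=14 even, 0≤2≤12.
N = 13·13·5 = 845
Δ = 10!·2!·2!/15! = 1/90090
Racah Σ t=4..6: t=4:+1/69120 t=5:−1/14400 t=6:+1/69120 = -7/172800
⇒ 3j(6 6 2; 0 0 0)² = 14/715, sgn -1
Racah Σ t=9..10: t=9:−1/1451520 t=10:+1/3628800 = -1/2419200
⇒ 3j(6 6 2; -5 5 0)² = 11/910, sgn -1
4πI² = N·(3j₀)²·(3jₘ)² = 1/5
I = +1·√(0.2/4π) = 0.12615663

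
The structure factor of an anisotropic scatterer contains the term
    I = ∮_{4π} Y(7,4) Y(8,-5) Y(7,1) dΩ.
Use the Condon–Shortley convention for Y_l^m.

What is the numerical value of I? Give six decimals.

m-sum 0 ✓  L=22 even ✓  1≤7≤15 ✓
Π(2lᵢ+1) = 15×17×15 = 3825
triangle coeff Δ(7,8,7) = 1/22086194130
Σ_t [1,7]: t=1:−1/18289152000 t=2:+1/248832000 t=3:−1/24883200 t=4:+1/11943936 t=5:−1/24883200 t=6:+1/248832000 t=7:−1/18289152000 = 11/975421440
(3j)²=1750/289731 [(7 8 7; 0 0 0)], sign=-1
Σ_t [0,3]: t=0:+1/1045094400 t=1:−1/348364800 t=2:+1/870912000 t=3:−1/20901888000 = -17/20901888000
(3j)²=17/2185 [(7 8 7; 4 -5 1)], sign=-1
⇒ 4πI² = 446250/2482597
I = (+1)√(446250/2482597/(4π)) = 0.11959997

0.119600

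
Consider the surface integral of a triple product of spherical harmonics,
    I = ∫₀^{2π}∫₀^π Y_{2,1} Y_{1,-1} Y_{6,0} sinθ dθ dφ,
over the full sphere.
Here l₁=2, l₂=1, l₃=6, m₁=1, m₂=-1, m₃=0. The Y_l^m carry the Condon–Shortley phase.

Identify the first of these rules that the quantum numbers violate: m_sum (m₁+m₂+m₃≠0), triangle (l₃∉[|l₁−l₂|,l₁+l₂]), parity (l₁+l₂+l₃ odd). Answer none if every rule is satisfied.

m₁+m₂+m₃ = 1 − 1 + 0 = 0  ✓
triangle: |2−1|=1 ≤ l₃=6 ≤ 2+1=3  ✗
parity: l₁+l₂+l₃ = 9 is odd

triangle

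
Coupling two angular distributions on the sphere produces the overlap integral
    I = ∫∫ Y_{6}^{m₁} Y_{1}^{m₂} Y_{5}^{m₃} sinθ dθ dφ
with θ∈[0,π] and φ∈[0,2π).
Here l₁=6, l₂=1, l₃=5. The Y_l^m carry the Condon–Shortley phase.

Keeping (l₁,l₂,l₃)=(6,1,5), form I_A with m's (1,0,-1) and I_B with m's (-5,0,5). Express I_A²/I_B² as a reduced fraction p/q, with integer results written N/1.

35/11

Shared (l₁,l₂,l₃)=(6,1,5): N and (l;000)² cancel in I_A²/I_B².
A: Δ = 2!·10!·0!/13! = 1/858; Racah Σ t=1..1: t=1:−1/17280 = -1/17280; ⇒ 3j(6 1 5; 1 0 -1)² = 35/858, sgn -1
B: Δ = 2!·10!·0!/13! = 1/858; Racah Σ t=1..1: t=1:−1/3628800 = -1/3628800; ⇒ 3j(6 1 5; -5 0 5)² = 1/78, sgn -1
I_A²/I_B² = (35/858)/(1/78) = 35/11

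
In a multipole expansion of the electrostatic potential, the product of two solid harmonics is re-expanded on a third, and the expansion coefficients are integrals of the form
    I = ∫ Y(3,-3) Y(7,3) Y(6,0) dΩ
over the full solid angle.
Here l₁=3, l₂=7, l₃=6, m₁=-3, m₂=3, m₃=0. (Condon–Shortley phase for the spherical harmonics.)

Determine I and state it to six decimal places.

Rules hold: Σm=0, L=16 even, 4≤6≤10.
N = 7·15·13 = 1365
Δ = 4!·2!·10!/17! = 1/2042040
Racah Σ t=1..3: t=1:−1/207360 t=2:+1/57600 t=3:−1/207360 = 1/129600
⇒ 3j(3 7 6; 0 0 0)² = 168/12155, sgn +1
Racah Σ t=4..4: t=4:+1/829440 = 1/829440
⇒ 3j(3 7 6; -3 3 0)² = 225/9724, sgn +1
4πI² = N·(3j₀)²·(3jₘ)² = 198450/454597
I = +1·√(0.43654/4π) = 0.18638345

0.186383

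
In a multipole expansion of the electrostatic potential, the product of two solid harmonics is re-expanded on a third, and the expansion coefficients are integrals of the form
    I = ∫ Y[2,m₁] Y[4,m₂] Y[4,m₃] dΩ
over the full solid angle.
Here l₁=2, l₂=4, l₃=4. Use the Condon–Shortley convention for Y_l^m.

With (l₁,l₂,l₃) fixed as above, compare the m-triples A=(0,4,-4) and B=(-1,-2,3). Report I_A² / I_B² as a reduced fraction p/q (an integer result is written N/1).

Same 2,4,4: normalisation and zero-m 3j drop out of the ratio.
A: Δ: 2! 2! 6! / 11! → 1/13860; sum: t=2:+1/2880 = 1/2880; 3j²(2 4 4; 0 4 -4) = Δ·Π!·Σ² = 28/495  (sign +1)
B: Δ: 2! 2! 6! / 11! → 1/13860; sum: t=1:−1/240 t=2:+1/1440 = -1/288; 3j²(2 4 4; -1 -2 3) = Δ·Π!·Σ² = 5/132  (sign +1)
I_A²/I_B² = (28/495)/(5/132) = 112/75

112/75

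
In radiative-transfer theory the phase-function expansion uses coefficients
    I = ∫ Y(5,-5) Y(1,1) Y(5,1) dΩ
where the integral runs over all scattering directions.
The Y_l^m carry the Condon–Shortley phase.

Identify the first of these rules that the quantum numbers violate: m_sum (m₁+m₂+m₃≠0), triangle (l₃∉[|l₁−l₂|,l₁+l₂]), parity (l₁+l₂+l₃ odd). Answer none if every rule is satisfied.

m_sum

azimuthal sum: -5 + 1 + 1 = -3  ✗
4 ≤ 5 ≤ 6 (triangle on l)
L = 5 + 1 + 5 = 11 (odd)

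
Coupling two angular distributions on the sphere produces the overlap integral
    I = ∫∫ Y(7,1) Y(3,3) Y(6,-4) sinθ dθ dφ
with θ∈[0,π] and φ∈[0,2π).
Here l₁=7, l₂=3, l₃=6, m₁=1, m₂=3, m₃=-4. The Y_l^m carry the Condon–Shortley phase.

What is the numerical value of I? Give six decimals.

Checks pass: Σm=0; 16 even; l₃=6∈[4,10].
(2·7+1)(2·3+1)(2·6+1) = 1365
Δ: 4! 10! 2! / 17! → 1/2042040
sum: t=1:−1/207360 t=2:+1/57600 t=3:−1/207360 = 1/129600
3j²(7 3 6; 0 0 0) = Δ·Π!·Σ² = 168/12155  (sign +1)
sum: t=4:+1/3870720 = 1/3870720
3j²(7 3 6; 1 3 -4) = Δ·Π!·Σ² = 675/136136  (sign +1)
combine: 4πI² = 1365·168/12155·675/136136 = 42525/454597
take √, sign +1: I = 0.08627877

0.086279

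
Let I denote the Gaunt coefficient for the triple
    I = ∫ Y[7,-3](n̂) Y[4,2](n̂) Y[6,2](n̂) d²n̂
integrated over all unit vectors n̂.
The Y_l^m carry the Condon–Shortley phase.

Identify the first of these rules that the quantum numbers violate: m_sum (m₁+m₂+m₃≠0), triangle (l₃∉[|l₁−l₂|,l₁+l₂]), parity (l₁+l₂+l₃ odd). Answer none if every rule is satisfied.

m_sum

Σmᵢ = 1  ✗
l₃∈[|l₁−l₂|,l₁+l₂]=[3,11], have l₃=6
Σlᵢ = 17 ⇒ odd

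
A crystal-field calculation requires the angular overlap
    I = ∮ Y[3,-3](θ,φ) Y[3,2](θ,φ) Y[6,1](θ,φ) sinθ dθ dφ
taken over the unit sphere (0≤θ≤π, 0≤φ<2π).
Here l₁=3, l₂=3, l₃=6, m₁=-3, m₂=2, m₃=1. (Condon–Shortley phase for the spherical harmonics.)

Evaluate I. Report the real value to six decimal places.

-0.031364

m-sum 0 ✓  L=12 even ✓  0≤6≤6 ✓
Π(2lᵢ+1) = 7×7×13 = 637
triangle coeff Δ(3,3,6) = 1/12012
Σ_t [0,0]: t=0:+1/1296 = 1/1296
(3j)²=100/3003 [(3 3 6; 0 0 0)], sign=+1
Σ_t [0,0]: t=0:+1/86400 = 1/86400
(3j)²=1/1716 [(3 3 6; -3 2 1)], sign=-1
⇒ 4πI² = 175/14157
I = (-1)√(175/14157/(4π)) = -0.03136379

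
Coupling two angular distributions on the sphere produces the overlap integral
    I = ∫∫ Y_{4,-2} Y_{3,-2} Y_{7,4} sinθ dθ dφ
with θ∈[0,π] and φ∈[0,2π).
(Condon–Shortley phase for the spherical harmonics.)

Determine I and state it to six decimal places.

Rules hold: Σm=0, L=14 even, 1≤7≤7.
N = 9·7·15 = 945
Δ = 0!·8!·6!/15! = 1/45045
Racah Σ t=0..0: t=0:+1/20736 = 1/20736
⇒ 3j(4 3 7; 0 0 0)² = 35/1287, sgn -1
Racah Σ t=0..0: t=0:+1/172800 = 1/172800
⇒ 3j(4 3 7; -2 -2 4)² = 2/65, sgn -1
4πI² = N·(3j₀)²·(3jₘ)² = 1470/1859
I = +1·√(0.790748/4π) = 0.25084996

0.250850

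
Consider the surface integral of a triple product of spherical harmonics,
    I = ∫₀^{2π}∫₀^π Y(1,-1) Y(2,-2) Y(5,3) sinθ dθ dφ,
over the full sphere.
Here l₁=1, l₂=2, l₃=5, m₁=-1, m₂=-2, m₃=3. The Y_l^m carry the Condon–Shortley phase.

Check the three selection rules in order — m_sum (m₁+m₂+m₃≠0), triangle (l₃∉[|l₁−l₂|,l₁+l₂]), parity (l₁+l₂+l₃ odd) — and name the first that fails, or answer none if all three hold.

triangle

m₁+m₂+m₃ = -1 − 2 + 3 = 0  ✓
triangle: |1−2|=1 ≤ l₃=5 ≤ 1+2=3  ✗
parity: l₁+l₂+l₃ = 8 is even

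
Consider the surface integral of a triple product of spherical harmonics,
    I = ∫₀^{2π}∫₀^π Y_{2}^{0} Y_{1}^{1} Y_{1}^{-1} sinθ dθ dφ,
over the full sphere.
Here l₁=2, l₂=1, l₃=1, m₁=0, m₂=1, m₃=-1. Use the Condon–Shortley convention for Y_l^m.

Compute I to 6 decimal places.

Rules hold: Σm=0, L=4 even, 1≤1≤3.
N = 5·3·3 = 45
Δ = 2!·2!·0!/5! = 1/30
Racah Σ t=1..1: t=1:−1/1 = -1/1
⇒ 3j(2 1 1; 0 0 0)² = 2/15, sgn +1
Racah Σ t=2..2: t=2:+1/4 = 1/4
⇒ 3j(2 1 1; 0 1 -1)² = 1/30, sgn +1
4πI² = N·(3j₀)²·(3jₘ)² = 1/5
I = +1·√(0.2/4π) = 0.12615663

0.126157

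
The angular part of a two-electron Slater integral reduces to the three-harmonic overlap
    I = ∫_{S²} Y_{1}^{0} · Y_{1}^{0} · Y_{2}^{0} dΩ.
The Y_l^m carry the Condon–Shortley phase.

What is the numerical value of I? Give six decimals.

0.252313

m-sum 0 ✓  L=4 even ✓  0≤2≤2 ✓
Π(2lᵢ+1) = 3×3×5 = 45
triangle coeff Δ(1,1,2) = 1/30
Σ_t [0,0]: t=0:+1/1 = 1/1
(3j)²=2/15 [(1 1 2; 0 0 0)], sign=+1
(m-triple is (0,0,0) — same symbol as above.)
⇒ 4πI² = 4/5
I = (+1)√(4/5/(4π)) = 0.25231325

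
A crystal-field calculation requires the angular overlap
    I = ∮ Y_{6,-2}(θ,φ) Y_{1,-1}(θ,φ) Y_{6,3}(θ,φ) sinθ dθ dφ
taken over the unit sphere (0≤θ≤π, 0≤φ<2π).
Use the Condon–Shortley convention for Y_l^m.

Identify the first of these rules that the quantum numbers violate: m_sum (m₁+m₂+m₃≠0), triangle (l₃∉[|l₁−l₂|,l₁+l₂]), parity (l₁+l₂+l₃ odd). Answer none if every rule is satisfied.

parity

Σmᵢ = 0  ✓
l₃∈[|l₁−l₂|,l₁+l₂]=[5,7], have l₃=6  ✓
Σlᵢ = 13 ⇒ odd  ✗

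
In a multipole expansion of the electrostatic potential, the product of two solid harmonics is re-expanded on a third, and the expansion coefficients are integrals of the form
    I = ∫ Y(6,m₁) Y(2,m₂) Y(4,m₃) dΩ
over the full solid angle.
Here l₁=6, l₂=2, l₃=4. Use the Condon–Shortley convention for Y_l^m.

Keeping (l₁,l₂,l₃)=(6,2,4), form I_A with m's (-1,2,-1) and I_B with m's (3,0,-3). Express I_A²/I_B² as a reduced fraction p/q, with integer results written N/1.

Same 6,2,4: normalisation and zero-m 3j drop out of the ratio.
A: Δ: 4! 8! 0! / 13! → 1/6435; sum: t=4:+1/17280 = 1/17280; 3j²(6 2 4; -1 2 -1) = Δ·Π!·Σ² = 7/1287  (sign -1)
B: Δ: 4! 8! 0! / 13! → 1/6435; sum: t=2:+1/20160 = 1/20160; 3j²(6 2 4; 3 0 -3) = Δ·Π!·Σ² = 12/715  (sign -1)
I_A²/I_B² = (7/1287)/(12/715) = 35/108

35/108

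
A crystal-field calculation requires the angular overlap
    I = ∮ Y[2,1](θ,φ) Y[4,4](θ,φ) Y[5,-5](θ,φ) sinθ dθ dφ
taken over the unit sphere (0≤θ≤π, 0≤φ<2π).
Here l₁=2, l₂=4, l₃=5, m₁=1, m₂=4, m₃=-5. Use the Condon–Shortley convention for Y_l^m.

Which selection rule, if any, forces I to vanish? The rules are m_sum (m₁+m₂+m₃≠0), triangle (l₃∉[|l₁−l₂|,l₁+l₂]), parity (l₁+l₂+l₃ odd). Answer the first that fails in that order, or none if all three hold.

azimuthal sum: 1 + 4 − 5 = 0  ✓
2 ≤ 5 ≤ 6 (triangle on l)  ✓
L = 2 + 4 + 5 = 11 (odd)  ✗

parity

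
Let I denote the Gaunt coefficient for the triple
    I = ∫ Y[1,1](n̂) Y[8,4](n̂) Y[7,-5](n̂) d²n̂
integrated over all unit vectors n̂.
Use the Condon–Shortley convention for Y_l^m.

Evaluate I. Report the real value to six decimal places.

Checks pass: Σm=0; 16 even; l₃=7∈[7,9].
(2·1+1)(2·8+1)(2·7+1) = 765
Δ: 2! 0! 14! / 17! → 1/2040
sum: t=1:−1/25401600 = -1/25401600
3j²(1 8 7; 0 0 0) = Δ·Π!·Σ² = 8/255  (sign +1)
sum: t=0:+1/1916006400 = 1/1916006400
3j²(1 8 7; 1 4 -5) = Δ·Π!·Σ² = 1/340  (sign +1)
combine: 4πI² = 765·8/255·1/340 = 6/85
take √, sign +1: I = 0.07494820

0.074948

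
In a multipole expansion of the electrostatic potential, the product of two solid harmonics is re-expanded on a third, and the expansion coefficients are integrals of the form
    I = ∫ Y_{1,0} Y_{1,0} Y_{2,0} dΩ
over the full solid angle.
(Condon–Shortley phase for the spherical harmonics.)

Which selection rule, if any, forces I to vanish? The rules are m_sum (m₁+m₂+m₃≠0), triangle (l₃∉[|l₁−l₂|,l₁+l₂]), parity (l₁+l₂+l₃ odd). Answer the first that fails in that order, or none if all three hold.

none

azimuthal sum: 0 + 0 + 0 = 0  ✓
0 ≤ 2 ≤ 2 (triangle on l)  ✓
L = 1 + 1 + 2 = 4 (even)  ✓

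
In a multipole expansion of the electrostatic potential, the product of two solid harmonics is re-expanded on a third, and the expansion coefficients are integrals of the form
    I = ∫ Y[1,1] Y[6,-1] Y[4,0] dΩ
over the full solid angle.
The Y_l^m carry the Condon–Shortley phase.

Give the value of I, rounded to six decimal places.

0.000000

|1−6|≤4≤1+6 violated ⇒ I = 0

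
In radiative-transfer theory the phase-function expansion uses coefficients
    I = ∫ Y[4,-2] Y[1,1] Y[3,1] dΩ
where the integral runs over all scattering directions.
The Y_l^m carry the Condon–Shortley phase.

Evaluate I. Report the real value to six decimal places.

m-sum 0 ✓  L=8 even ✓  3≤3≤5 ✓
Π(2lᵢ+1) = 9×3×7 = 189
triangle coeff Δ(4,1,3) = 1/252
Σ_t [1,1]: t=1:−1/36 = -1/36
(3j)²=4/63 [(4 1 3; 0 0 0)], sign=+1
Σ_t [2,2]: t=2:+1/96 = 1/96
(3j)²=5/84 [(4 1 3; -2 1 1)], sign=+1
⇒ 4πI² = 5/7
I = (+1)√(5/7/(4π)) = 0.23841361

0.238414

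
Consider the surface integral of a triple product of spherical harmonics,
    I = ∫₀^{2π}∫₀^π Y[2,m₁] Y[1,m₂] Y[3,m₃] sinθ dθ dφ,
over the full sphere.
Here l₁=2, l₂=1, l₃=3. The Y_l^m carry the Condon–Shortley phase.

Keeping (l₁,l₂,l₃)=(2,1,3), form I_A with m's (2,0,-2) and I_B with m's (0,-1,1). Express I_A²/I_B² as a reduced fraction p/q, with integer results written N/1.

5/6

Same 2,1,3: normalisation and zero-m 3j drop out of the ratio.
A: Δ: 0! 4! 2! / 7! → 1/105; sum: t=0:+1/24 = 1/24; 3j²(2 1 3; 2 0 -2) = Δ·Π!·Σ² = 1/21  (sign -1)
B: Δ: 0! 4! 2! / 7! → 1/105; sum: t=0:+1/8 = 1/8; 3j²(2 1 3; 0 -1 1) = Δ·Π!·Σ² = 2/35  (sign +1)
I_A²/I_B² = (1/21)/(2/35) = 5/6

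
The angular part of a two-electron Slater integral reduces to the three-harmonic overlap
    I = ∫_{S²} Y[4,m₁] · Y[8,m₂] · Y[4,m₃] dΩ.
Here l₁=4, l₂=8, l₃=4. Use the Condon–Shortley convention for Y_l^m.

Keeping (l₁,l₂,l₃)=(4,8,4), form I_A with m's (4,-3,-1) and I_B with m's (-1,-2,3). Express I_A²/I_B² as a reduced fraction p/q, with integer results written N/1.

11/48

Same 4,8,4: normalisation and zero-m 3j drop out of the ratio.
A: Δ: 8! 0! 8! / 17! → 1/218790; sum: t=0:+1/29030400 = 1/29030400; 3j²(4 8 4; 4 -3 -1) = Δ·Π!·Σ² = 1/1326  (sign -1)
B: Δ: 8! 0! 8! / 17! → 1/218790; sum: t=5:−1/3628800 = -1/3628800; 3j²(4 8 4; -1 -2 3) = Δ·Π!·Σ² = 8/2431  (sign +1)
I_A²/I_B² = (1/1326)/(8/2431) = 11/48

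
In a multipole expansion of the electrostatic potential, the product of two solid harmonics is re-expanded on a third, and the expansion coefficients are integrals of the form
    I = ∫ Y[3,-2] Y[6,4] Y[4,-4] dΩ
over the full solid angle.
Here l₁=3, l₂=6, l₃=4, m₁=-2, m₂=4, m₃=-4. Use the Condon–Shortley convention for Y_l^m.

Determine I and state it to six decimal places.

Σmᵢ = -2 ≠ 0, so the φ-integral vanishes; I = 0

0.000000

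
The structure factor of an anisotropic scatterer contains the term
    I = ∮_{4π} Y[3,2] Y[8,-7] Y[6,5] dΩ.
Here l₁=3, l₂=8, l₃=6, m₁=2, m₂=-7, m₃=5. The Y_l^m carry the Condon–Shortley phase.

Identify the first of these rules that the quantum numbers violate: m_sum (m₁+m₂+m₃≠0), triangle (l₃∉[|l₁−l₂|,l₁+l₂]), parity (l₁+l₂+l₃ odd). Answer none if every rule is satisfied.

m₁+m₂+m₃ = 2 − 7 + 5 = 0  ✓
triangle: |3−8|=5 ≤ l₃=6 ≤ 3+8=11  ✓
parity: l₁+l₂+l₃ = 17 is odd  ✗

parity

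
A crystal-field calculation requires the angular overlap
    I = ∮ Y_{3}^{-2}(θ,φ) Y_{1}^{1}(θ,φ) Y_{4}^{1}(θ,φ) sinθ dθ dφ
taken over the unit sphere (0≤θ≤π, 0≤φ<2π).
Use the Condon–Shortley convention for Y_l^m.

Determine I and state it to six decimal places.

-0.106622

Checks pass: Σm=0; 8 even; l₃=4∈[2,4].
(2·3+1)(2·1+1)(2·4+1) = 189
Δ: 0! 6! 2! / 9! → 1/252
sum: t=0:+1/36 = 1/36
3j²(3 1 4; 0 0 0) = Δ·Π!·Σ² = 4/63  (sign +1)
sum: t=0:+1/240 = 1/240
3j²(3 1 4; -2 1 1) = Δ·Π!·Σ² = 1/84  (sign -1)
combine: 4πI² = 189·4/63·1/84 = 1/7
take √, sign -1: I = -0.10662181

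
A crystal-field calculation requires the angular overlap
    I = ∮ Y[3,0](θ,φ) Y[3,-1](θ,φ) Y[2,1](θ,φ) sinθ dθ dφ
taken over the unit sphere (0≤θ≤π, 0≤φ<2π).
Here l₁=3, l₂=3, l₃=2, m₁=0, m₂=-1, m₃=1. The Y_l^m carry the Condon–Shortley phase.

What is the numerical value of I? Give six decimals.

-0.059471

Checks pass: Σm=0; 8 even; l₃=2∈[0,6].
(2·3+1)(2·3+1)(2·2+1) = 245
Δ: 4! 2! 2! / 9! → 1/3780
sum: t=1:−1/24 t=2:+1/4 t=3:−1/24 = 1/6
3j²(3 3 2; 0 0 0) = Δ·Π!·Σ² = 4/105  (sign +1)
sum: t=1:−1/12 t=2:+1/8 = 1/24
3j²(3 3 2; 0 -1 1) = Δ·Π!·Σ² = 1/210  (sign -1)
combine: 4πI² = 245·4/105·1/210 = 2/45
take √, sign -1: I = -0.05947080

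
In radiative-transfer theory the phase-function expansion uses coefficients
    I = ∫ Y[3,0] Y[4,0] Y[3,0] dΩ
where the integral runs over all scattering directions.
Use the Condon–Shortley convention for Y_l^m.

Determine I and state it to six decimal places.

0.153870

Checks pass: Σm=0; 10 even; l₃=3∈[1,7].
(2·3+1)(2·4+1)(2·3+1) = 441
Δ: 4! 2! 4! / 11! → 1/34650
sum: t=1:−1/72 t=2:+1/16 t=3:−1/72 = 5/144
3j²(3 4 3; 0 0 0) = Δ·Π!·Σ² = 2/77  (sign -1)
(m-triple is (0,0,0) — same symbol as above.)
combine: 4πI² = 441·2/77·2/77 = 36/121
take √, sign +1: I = 0.15386989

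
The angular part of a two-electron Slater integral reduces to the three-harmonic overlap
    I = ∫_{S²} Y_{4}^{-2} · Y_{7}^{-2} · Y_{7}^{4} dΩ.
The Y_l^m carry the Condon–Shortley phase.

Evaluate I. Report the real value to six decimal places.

Checks pass: Σm=0; 18 even; l₃=7∈[3,11].
(2·4+1)(2·7+1)(2·7+1) = 2025
Δ: 4! 4! 10! / 19! → 1/58198140
sum: t=0:+1/17418240 t=1:−1/622080 t=2:+1/230400 t=3:−1/622080 t=4:+1/17418240 = 1/806400
3j²(4 7 7; 0 0 0) = Δ·Π!·Σ² = 2268/230945  (sign -1)
sum: t=2:+1/2903040 t=3:−1/2903040 t=4:+1/34836480 = 1/34836480
3j²(4 7 7; -2 -2 4) = Δ·Π!·Σ² = 25/117572  (sign -1)
combine: 4πI² = 2025·2268/230945·25/117572 = 820125/193947611
take √, sign +1: I = 0.01834395

0.018344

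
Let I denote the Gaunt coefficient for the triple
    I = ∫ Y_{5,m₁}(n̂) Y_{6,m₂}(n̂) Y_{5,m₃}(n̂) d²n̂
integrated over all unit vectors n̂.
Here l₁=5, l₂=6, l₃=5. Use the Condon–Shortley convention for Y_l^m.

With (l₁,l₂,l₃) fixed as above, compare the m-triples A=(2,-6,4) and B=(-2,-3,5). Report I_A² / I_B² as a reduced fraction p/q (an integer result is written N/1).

22/25

l's match ⇒ only the (l;m) 3-j factors differ between A and B.
A: triangle coeff Δ(5,6,5) = 1/28588560; Σ_t [0,0]: t=0:+1/3110400 = 1/3110400; (3j)²=21/1105 [(5 6 5; 2 -6 4)], sign=-1
B: triangle coeff Δ(5,6,5) = 1/28588560; Σ_t [3,3]: t=3:−1/622080 = -1/622080; (3j)²=105/4862 [(5 6 5; -2 -3 5)], sign=-1
I_A²/I_B² = (21/1105)/(105/4862) = 22/25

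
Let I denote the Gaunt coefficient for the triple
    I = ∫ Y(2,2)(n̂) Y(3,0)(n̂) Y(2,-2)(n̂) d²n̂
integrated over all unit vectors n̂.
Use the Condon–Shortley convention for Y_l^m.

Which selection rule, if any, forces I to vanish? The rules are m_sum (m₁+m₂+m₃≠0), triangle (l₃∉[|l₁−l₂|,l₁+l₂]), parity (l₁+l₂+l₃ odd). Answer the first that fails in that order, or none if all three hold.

parity

Σmᵢ = 0  ✓
l₃∈[|l₁−l₂|,l₁+l₂]=[1,5], have l₃=2  ✓
Σlᵢ = 7 ⇒ odd  ✗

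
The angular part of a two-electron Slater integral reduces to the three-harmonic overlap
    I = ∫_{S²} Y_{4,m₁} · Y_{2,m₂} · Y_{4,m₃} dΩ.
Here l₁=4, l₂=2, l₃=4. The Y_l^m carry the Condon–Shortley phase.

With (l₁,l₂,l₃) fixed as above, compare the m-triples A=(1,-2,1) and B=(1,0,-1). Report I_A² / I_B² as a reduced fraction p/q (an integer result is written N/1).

600/289

Shared (l₁,l₂,l₃)=(4,2,4): N and (l;000)² cancel in I_A²/I_B².
A: Δ = 2!·6!·2!/11! = 1/13860; Racah Σ t=0..0: t=0:+1/144 = 1/144; ⇒ 3j(4 2 4; 1 -2 1)² = 10/231, sgn -1
B: Δ = 2!·6!·2!/11! = 1/13860; Racah Σ t=0..2: t=0:+1/144 t=1:−1/48 t=2:+1/480 = -17/1440; ⇒ 3j(4 2 4; 1 0 -1)² = 289/13860, sgn +1
I_A²/I_B² = (10/231)/(289/13860) = 600/289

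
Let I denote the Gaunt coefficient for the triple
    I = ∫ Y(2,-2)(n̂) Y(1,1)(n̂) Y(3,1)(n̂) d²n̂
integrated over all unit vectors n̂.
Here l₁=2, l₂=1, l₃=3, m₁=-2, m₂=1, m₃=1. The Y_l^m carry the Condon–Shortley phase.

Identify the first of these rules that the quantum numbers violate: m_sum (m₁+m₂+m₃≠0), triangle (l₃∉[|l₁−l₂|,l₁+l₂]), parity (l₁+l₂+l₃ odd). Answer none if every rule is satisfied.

none

azimuthal sum: -2 + 1 + 1 = 0  ✓
1 ≤ 3 ≤ 3 (triangle on l)  ✓
L = 2 + 1 + 3 = 6 (even)  ✓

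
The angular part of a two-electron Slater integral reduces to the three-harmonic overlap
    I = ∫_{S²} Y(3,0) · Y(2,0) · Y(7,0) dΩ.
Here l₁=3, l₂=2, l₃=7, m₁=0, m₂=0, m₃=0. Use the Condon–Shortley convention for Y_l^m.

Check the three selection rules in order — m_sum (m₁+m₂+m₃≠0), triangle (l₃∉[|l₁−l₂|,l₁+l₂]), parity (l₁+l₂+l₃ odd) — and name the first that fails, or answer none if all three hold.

triangle

azimuthal sum: 0 + 0 + 0 = 0  ✓
1 ≤ 7 ≤ 5 (triangle on l)  ✗
L = 3 + 2 + 7 = 12 (even)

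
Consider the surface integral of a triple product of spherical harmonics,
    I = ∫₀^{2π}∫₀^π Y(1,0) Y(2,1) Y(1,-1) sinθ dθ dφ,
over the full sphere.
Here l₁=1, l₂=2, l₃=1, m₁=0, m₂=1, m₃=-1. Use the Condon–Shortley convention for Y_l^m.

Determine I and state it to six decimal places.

-0.218510

m-sum 0 ✓  L=4 even ✓  1≤1≤3 ✓
Π(2lᵢ+1) = 3×5×3 = 45
triangle coeff Δ(1,2,1) = 1/30
Σ_t [1,1]: t=1:−1/1 = -1/1
(3j)²=2/15 [(1 2 1; 0 0 0)], sign=+1
Σ_t [1,1]: t=1:−1/2 = -1/2
(3j)²=1/10 [(1 2 1; 0 1 -1)], sign=-1
⇒ 4πI² = 3/5
I = (-1)√(3/5/(4π)) = -0.21850969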